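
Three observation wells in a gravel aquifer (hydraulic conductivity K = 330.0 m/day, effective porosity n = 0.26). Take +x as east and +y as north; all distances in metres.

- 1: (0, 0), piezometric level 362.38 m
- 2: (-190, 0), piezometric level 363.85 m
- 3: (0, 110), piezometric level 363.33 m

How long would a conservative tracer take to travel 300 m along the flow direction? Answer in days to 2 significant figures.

20 days

∂h/∂x = (363.85 − 362.38) / (-190 − 0) = -0.007737
∂h/∂y = (363.33 − 362.38) / (110 − 0) = +0.008636
|∇h| = √(-0.007737² + 0.008636²) = 0.01159
Seepage velocity v = K·i/n = 330.0 × 0.01159 / 0.26 = 14.71 m/day.
t = 300 / 14.71 = 20.39 days.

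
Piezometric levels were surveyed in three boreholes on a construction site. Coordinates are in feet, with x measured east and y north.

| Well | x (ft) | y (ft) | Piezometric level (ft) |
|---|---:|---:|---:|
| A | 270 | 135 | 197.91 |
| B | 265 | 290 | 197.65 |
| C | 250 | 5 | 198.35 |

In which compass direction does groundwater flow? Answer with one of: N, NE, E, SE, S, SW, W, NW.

Taking A as reference: B−A = (-5, 155, -0.26); C−A = (-20, -130, +0.44).
Determinant of the coordinate differences = (-5)·(-130) − (-20)·155 = 3750.
∂h/∂x = [(-0.26)·(-130) − (+0.44)·155] / 3750 = -0.009173
∂h/∂y = [(-5)·(+0.44) − (-20)·(-0.26)] / 3750 = -0.001973
Flow = −∇h = (+0.009173 east, +0.001973 north), which points east.

E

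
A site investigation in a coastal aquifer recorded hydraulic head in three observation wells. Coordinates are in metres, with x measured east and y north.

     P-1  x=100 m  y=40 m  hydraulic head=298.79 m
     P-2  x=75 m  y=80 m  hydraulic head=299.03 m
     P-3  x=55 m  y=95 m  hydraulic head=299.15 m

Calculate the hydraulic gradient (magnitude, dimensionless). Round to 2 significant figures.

With h = a·x + b·y + c and P-1 as origin, the differences give:
  (-25)·a + 40·b = +0.24
  (-45)·a + 55·b = +0.36
Eliminate b (×55 and ×40, subtract): 425·a = -1.200 → a = ∂h/∂x = -0.002824
Back-substitute: b = ∂h/∂y = +0.004235.
|∇h| = √(-0.002824² + 0.004235²) = 0.00509

0.0051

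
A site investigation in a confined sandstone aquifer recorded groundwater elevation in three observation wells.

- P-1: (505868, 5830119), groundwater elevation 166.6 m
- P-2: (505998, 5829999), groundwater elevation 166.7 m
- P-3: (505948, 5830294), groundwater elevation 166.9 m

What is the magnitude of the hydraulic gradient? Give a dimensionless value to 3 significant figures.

With h = a·x + b·y + c and P-1 as origin, the differences give:
  130·a + (-120)·b = +0.1
  80·a + 175·b = +0.3
Eliminate b (×175 and ×(-120), subtract): 32350·a = 53.50 → a = ∂h/∂x = +0.001654
Back-substitute: b = ∂h/∂y = +0.0009583.
|∇h| = √(0.001654² + 0.0009583²) = 0.001912

0.00191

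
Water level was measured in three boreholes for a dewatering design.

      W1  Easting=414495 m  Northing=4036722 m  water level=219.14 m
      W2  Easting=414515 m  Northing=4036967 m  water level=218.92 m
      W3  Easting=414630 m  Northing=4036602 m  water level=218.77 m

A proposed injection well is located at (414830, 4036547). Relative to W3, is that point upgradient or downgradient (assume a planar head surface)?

downgradient

Differences from W1: to W2 (Δx, Δy, Δh) = (20, 245, -0.22); to W3 = (135, -120, -0.37).
Solve a·Δx + b·Δy = Δh: det = 20·(-120) − 135·245 = -35475.
∂h/∂x = [(-0.22)·(-120) − (-0.37)·245] / -35475 = -0.003300
∂h/∂y = [20·(-0.37) − 135·(-0.22)] / -35475 = -0.0006286
Head at (414830, 4036547) = 219.14 + (-0.003300)·(335) + (-0.0006286)·(-175) = 218.14 m.
That is lower than the 218.77 m at W3, so the point is downgradient.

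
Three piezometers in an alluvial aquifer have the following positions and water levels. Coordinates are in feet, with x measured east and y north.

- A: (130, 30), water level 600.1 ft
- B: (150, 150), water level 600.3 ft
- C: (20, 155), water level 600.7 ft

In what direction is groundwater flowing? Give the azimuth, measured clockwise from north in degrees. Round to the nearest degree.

Taking A as reference: B−A = (20, 120, +0.2); C−A = (-110, 125, +0.6).
Solve a·Δx + b·Δy = Δh: det = 20·125 − (-110)·120 = 15700.
∂h/∂x = [(+0.2)·125 − (+0.6)·120] / 15700 = -0.002994
∂h/∂y = [20·(+0.6) − (-110)·(+0.2)] / 15700 = +0.002166
Flow direction (−∇h) has components (+0.002994 E, -0.002166 N).
Azimuth = atan2(E, N) = atan2(+0.002994, -0.002166) = 125.9° ≈ 126°.

126°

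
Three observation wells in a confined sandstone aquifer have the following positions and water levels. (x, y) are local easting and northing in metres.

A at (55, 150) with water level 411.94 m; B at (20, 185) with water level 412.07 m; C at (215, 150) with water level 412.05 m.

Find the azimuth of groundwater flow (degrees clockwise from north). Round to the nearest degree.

Differences from A: to B (Δx, Δy, Δh) = (-35, 35, +0.13); to C = (160, 0, +0.11).
Determinant of the coordinate differences = (-35)·0 − 160·35 = -5600.
∂h/∂x = [(+0.13)·0 − (+0.11)·35] / -5600 = +0.0006875
∂h/∂y = [(-35)·(+0.11) − 160·(+0.13)] / -5600 = +0.004402
Flow direction (−∇h) has components (-0.0006875 E, -0.004402 N).
Azimuth = atan2(E, N) = atan2(-0.0006875, -0.004402) = 188.9° ≈ 189°.

189°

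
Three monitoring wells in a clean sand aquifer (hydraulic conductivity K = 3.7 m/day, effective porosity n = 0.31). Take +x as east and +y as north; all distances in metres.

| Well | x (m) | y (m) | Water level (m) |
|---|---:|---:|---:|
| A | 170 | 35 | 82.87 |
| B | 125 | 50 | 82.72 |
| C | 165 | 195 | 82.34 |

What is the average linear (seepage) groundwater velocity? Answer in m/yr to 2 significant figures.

Taking A as reference: B−A = (-45, 15, -0.15); C−A = (-5, 160, -0.53).
Determinant of the coordinate differences = (-45)·160 − (-5)·15 = -7125.
∂h/∂x = [(-0.15)·160 − (-0.53)·15] / -7125 = +0.002253
∂h/∂y = [(-45)·(-0.53) − (-5)·(-0.15)] / -7125 = -0.003242
|∇h| = √(0.002253² + -0.003242²) = 0.003948
Seepage velocity v = K·i/n = 3.7 × 0.003948 / 0.31 = 0.04712 m/day = 17.21 m/yr.

17 m/yr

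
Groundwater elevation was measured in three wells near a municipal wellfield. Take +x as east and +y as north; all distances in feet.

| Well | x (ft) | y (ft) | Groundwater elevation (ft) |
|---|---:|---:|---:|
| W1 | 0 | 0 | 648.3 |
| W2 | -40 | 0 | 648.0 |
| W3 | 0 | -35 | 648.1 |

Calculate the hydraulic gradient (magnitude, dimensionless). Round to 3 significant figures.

0.00943

∂h/∂x = (648.0 − 648.3) / (-40 − 0) = +0.007500
∂h/∂y = (648.1 − 648.3) / (-35 − 0) = +0.005714
|∇h| = √(0.007500² + 0.005714²) = 0.009429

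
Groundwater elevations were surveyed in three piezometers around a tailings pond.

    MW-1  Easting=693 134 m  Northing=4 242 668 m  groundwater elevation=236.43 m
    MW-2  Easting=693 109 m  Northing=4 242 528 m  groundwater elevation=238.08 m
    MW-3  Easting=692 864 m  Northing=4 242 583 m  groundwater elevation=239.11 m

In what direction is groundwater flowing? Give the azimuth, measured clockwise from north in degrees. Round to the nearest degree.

Three-point gradient (reference MW-1): Δ to MW-2 = (-25, -140, +1.65), Δ to MW-3 = (-270, -85, +2.68).
∂h/∂x = -0.006586, ∂h/∂y = -0.01061 (det = -35675).
Flow direction (−∇h) has components (+0.006586 E, +0.01061 N).
Azimuth = atan2(E, N) = atan2(+0.006586, +0.01061) = 31.8° ≈ 032°.

032°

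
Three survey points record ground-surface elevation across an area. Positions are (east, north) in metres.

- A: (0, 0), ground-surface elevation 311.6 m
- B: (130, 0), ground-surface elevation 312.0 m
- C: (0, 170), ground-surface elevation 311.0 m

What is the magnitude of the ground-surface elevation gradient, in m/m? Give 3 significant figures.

∂z/∂x = (312.0 − 311.6) / (130 − 0) = +0.003077
∂z/∂y = (311.0 − 311.6) / (170 − 0) = -0.003529
|∇f| = √(0.003077² + -0.003529²) = 0.004682 m/m

0.00468 m/m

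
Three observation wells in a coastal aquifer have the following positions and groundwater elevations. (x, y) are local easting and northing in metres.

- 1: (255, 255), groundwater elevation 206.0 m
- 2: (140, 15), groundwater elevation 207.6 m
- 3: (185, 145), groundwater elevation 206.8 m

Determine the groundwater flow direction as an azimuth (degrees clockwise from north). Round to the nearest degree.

039°

Differences from 1: to 2 (Δx, Δy, Δh) = (-115, -240, +1.6); to 3 = (-70, -110, +0.8).
Determinant of the coordinate differences = (-115)·(-110) − (-70)·(-240) = -4150.
∂h/∂x = [(+1.6)·(-110) − (+0.8)·(-240)] / -4150 = -0.003855
∂h/∂y = [(-115)·(+0.8) − (-70)·(+1.6)] / -4150 = -0.004819
Flow direction (−∇h) has components (+0.003855 E, +0.004819 N).
Azimuth = atan2(E, N) = atan2(+0.003855, +0.004819) = 38.7° ≈ 039°.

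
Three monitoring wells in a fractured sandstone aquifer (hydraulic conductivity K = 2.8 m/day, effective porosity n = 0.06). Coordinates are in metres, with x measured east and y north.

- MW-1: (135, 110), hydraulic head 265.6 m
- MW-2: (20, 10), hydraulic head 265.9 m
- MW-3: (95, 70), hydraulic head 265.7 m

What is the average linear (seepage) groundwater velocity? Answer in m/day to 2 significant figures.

With h = a·x + b·y + c and MW-1 as origin, the differences give:
  (-115)·a + (-100)·b = +0.3
  (-40)·a + (-40)·b = +0.1
Eliminate b (×(-40) and ×(-100), subtract): 600·a = -2.00 → a = ∂h/∂x = -0.003333
Back-substitute: b = ∂h/∂y = +0.0008333.
|∇h| = √(-0.003333² + 0.0008333²) = 0.003436
Seepage velocity v = K·i/n = 2.8 × 0.003436 / 0.06 = 0.1603 m/day.

0.16 m/day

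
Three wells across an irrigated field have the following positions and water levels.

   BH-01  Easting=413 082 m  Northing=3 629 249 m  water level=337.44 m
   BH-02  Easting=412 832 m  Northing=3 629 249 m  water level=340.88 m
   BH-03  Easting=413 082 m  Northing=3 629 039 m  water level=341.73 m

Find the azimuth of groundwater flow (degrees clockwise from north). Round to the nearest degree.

∂h/∂x = (340.88 − 337.44) / (412832 − 413082) = -0.01376
∂h/∂y = (341.73 − 337.44) / (3629039 − 3629249) = -0.02043
Flow direction (−∇h) has components (+0.01376 E, +0.02043 N).
Azimuth = atan2(E, N) = atan2(+0.01376, +0.02043) = 34.0° ≈ 034°.

034°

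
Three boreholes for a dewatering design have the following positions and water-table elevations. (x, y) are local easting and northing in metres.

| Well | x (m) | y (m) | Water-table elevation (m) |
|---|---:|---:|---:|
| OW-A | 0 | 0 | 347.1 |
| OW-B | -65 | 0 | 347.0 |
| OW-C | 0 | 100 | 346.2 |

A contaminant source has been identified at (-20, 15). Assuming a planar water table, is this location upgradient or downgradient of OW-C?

∂h/∂x = (347.0 − 347.1) / (-65 − 0) = +0.001538
∂h/∂y = (346.2 − 347.1) / (100 − 0) = -0.009000
Head at (-20, 15) = 347.1 + (+0.001538)·(-20) + (-0.009000)·(15) = 346.93 m.
That is higher than the 346.2 m at OW-C, so the point is upgradient.

upgradient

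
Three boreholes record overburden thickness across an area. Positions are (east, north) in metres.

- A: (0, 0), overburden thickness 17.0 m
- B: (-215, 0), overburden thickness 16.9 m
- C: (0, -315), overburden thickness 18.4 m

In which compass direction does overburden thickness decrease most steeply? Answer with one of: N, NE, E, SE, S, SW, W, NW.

∂d/∂x = (16.9 − 17.0) / (-215 − 0) = +0.0004651
∂d/∂y = (18.4 − 17.0) / (-315 − 0) = -0.004444
Steepest decrease is along −∇f = (-0.0004651 E, +0.004444 N) → north.

N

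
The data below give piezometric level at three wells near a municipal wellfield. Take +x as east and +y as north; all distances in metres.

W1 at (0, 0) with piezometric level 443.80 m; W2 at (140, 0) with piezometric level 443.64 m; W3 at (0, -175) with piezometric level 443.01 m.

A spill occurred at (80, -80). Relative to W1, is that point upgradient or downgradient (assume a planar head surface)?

∂h/∂x = (443.64 − 443.80) / (140 − 0) = -0.001143
∂h/∂y = (443.01 − 443.80) / (-175 − 0) = +0.004514
Head at (80, -80) = 443.80 + (-0.001143)·(80) + (+0.004514)·(-80) = 443.35 m.
That is lower than the 443.80 m at W1, so the point is downgradient.

downgradient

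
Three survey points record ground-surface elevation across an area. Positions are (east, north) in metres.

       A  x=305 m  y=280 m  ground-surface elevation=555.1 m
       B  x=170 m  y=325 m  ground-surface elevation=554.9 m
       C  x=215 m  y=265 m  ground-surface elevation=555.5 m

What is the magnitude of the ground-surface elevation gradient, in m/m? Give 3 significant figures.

With z = a·x + b·y + c and A as origin, the differences give:
  (-135)·a + 45·b = -0.2
  (-90)·a + (-15)·b = +0.4
Eliminate b (×(-15) and ×45, subtract): 6075·a = -15.00 → a = ∂z/∂x = -0.002469
Back-substitute: b = ∂z/∂y = -0.01185.
|∇f| = √(-0.002469² + -0.01185²) = 0.0121 m/m

0.0121 m/m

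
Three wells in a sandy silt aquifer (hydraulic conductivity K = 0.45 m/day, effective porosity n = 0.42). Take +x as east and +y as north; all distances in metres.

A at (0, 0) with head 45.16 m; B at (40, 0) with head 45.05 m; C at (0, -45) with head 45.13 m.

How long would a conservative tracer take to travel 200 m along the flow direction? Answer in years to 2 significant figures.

180 years

∂h/∂x = (45.05 − 45.16) / (40 − 0) = -0.002750
∂h/∂y = (45.13 − 45.16) / (-45 − 0) = +0.0006667
|∇h| = √(-0.002750² + 0.0006667²) = 0.00283
Seepage velocity v = K·i/n = 0.45 × 0.00283 / 0.42 = 0.003032 m/day.
t = 200 / 0.003032 = 6.596e+04 days = 181 years.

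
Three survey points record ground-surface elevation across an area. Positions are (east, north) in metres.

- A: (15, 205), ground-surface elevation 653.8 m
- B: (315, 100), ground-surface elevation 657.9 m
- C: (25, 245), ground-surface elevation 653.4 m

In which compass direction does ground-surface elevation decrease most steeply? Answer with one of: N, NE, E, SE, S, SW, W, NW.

NW

Three-point gradient (reference A): Δ to B = (300, -105, +4.1), Δ to C = (10, 40, -0.4).
∂z/∂x = +0.009349, ∂z/∂y = -0.01234 (det = 13050).
Steepest decrease is along −∇f = (-0.009349 E, +0.01234 N) → northwest.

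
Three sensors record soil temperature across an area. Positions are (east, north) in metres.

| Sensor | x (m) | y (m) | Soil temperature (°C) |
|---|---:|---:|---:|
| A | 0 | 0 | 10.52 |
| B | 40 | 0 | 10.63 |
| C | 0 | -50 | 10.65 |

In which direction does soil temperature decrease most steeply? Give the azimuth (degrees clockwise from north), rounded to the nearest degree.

∂T/∂x = (10.63 − 10.52) / (40 − 0) = +0.002750
∂T/∂y = (10.65 − 10.52) / (-50 − 0) = -0.002600
Steepest decrease is along −∇f: components (-0.002750 E, +0.002600 N).
Azimuth = atan2(-0.002750, +0.002600) = 313.4° ≈ 313°.

313°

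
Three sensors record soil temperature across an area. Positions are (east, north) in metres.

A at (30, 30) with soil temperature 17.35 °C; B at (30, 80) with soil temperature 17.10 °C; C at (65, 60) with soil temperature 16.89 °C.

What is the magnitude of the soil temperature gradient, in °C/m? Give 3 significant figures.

Three-point gradient (reference A): Δ to B = (0, 50, -0.25), Δ to C = (35, 30, -0.46).
∂T/∂x = -0.008857, ∂T/∂y = -0.005000 (det = -1750).
|∇f| = √(-0.008857² + -0.005000²) = 0.01017 °C/m

0.0102 °C/m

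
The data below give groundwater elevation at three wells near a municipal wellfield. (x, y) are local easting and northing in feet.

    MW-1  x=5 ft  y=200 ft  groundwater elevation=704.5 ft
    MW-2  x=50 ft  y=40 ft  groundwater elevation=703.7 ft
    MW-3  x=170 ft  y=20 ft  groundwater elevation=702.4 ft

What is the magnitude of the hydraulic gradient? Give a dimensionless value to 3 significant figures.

Differences from MW-1: to MW-2 (Δx, Δy, Δh) = (45, -160, -0.8); to MW-3 = (165, -180, -2.1).
Solve a·Δx + b·Δy = Δh: det = 45·(-180) − 165·(-160) = 18300.
∂h/∂x = [(-0.8)·(-180) − (-2.1)·(-160)] / 18300 = -0.01049
∂h/∂y = [45·(-2.1) − 165·(-0.8)] / 18300 = +0.002049
|∇h| = √(-0.01049² + 0.002049²) = 0.01069

0.0107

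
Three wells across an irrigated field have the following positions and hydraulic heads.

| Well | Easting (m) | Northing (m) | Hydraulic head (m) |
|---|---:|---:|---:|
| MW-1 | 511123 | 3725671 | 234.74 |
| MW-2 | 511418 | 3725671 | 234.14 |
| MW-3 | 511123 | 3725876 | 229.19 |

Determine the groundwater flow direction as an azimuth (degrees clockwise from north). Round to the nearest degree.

∂h/∂x = (234.14 − 234.74) / (511418 − 511123) = -0.002034
∂h/∂y = (229.19 − 234.74) / (3725876 − 3725671) = -0.02707
Flow direction (−∇h) has components (+0.002034 E, +0.02707 N).
Azimuth = atan2(E, N) = atan2(+0.002034, +0.02707) = 4.3° ≈ 004°.

004°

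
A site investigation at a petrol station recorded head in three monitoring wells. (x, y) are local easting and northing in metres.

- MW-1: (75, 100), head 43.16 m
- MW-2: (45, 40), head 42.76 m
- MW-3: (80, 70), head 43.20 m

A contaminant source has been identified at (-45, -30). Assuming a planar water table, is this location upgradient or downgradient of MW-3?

downgradient

Differences from MW-1: to MW-2 (Δx, Δy, Δh) = (-30, -60, -0.40); to MW-3 = (5, -30, +0.04).
Determinant of the coordinate differences = (-30)·(-30) − 5·(-60) = 1200.
∂h/∂x = [(-0.40)·(-30) − (+0.04)·(-60)] / 1200 = +0.01200
∂h/∂y = [(-30)·(+0.04) − 5·(-0.40)] / 1200 = +0.0006667
Head at (-45, -30) = 43.16 + (+0.01200)·(-120) + (+0.0006667)·(-130) = 41.63 m.
That is lower than the 43.20 m at MW-3, so the point is downgradient.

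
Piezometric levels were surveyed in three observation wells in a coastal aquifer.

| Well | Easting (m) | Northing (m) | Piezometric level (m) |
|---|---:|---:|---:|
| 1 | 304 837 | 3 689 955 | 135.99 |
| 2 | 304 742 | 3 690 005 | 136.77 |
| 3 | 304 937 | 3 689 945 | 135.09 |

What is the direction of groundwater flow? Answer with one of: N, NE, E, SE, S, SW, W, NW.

E

Taking 1 as reference: 2−1 = (-95, 50, +0.78); 3−1 = (100, -10, -0.90).
Determinant of the coordinate differences = (-95)·(-10) − 100·50 = -4050.
∂h/∂x = [(+0.78)·(-10) − (-0.90)·50] / -4050 = -0.009185
∂h/∂y = [(-95)·(-0.90) − 100·(+0.78)] / -4050 = -0.001852
Flow = −∇h = (+0.009185 east, +0.001852 north), which points east.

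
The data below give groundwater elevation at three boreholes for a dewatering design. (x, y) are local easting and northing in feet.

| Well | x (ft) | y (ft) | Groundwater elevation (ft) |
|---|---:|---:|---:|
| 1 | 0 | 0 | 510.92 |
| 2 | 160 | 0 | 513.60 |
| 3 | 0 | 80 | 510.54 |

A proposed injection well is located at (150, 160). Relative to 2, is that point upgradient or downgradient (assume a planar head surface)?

∂h/∂x = (513.60 − 510.92) / (160 − 0) = +0.01675
∂h/∂y = (510.54 − 510.92) / (80 − 0) = -0.004750
Head at (150, 160) = 510.92 + (+0.01675)·(150) + (-0.004750)·(160) = 512.67 ft.
That is lower than the 513.60 ft at 2, so the point is downgradient.

downgradient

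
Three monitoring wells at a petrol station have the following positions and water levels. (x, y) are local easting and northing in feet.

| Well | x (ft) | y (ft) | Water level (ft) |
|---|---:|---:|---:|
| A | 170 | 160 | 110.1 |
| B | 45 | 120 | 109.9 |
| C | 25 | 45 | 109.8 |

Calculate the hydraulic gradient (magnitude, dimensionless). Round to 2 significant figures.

0.0016

Taking A as reference: B−A = (-125, -40, -0.2); C−A = (-145, -115, -0.3).
Determinant of the coordinate differences = (-125)·(-115) − (-145)·(-40) = 8575.
∂h/∂x = [(-0.2)·(-115) − (-0.3)·(-40)] / 8575 = +0.001283
∂h/∂y = [(-125)·(-0.3) − (-145)·(-0.2)] / 8575 = +0.0009913
|∇h| = √(0.001283² + 0.0009913²) = 0.001621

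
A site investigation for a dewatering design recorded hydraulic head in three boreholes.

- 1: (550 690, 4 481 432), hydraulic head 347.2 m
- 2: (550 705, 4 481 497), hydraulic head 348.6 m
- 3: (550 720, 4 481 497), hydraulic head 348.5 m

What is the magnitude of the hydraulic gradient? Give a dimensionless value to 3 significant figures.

0.0240

Differences from 1: to 2 (Δx, Δy, Δh) = (15, 65, +1.4); to 3 = (30, 65, +1.3).
Solve a·Δx + b·Δy = Δh: det = 15·65 − 30·65 = -975.
∂h/∂x = [(+1.4)·65 − (+1.3)·65] / -975 = -0.006667
∂h/∂y = [15·(+1.3) − 30·(+1.4)] / -975 = +0.02308
|∇h| = √(-0.006667² + 0.02308²) = 0.02402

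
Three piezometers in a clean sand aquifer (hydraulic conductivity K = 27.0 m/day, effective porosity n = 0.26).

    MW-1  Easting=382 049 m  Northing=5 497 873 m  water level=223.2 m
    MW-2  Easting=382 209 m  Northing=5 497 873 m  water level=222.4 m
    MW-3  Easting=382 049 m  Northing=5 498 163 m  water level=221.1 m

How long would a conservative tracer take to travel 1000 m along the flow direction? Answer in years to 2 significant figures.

3.0 years

∂h/∂x = (222.4 − 223.2) / (382209 − 382049) = -0.005000
∂h/∂y = (221.1 − 223.2) / (5498163 − 5497873) = -0.007241
|∇h| = √(-0.005000² + -0.007241²) = 0.0088
Seepage velocity v = K·i/n = 27.0 × 0.0088 / 0.26 = 0.9138 m/day.
t = 1000 / 0.9138 = 1094 days = 3 years.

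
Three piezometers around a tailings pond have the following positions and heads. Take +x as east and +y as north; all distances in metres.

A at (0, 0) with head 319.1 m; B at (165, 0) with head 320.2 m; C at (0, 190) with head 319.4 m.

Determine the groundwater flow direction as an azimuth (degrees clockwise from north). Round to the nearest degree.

∂h/∂x = (320.2 − 319.1) / (165 − 0) = +0.006667
∂h/∂y = (319.4 − 319.1) / (190 − 0) = +0.001579
Flow direction (−∇h) has components (-0.006667 E, -0.001579 N).
Azimuth = atan2(E, N) = atan2(-0.006667, -0.001579) = 256.7° ≈ 257°.

257°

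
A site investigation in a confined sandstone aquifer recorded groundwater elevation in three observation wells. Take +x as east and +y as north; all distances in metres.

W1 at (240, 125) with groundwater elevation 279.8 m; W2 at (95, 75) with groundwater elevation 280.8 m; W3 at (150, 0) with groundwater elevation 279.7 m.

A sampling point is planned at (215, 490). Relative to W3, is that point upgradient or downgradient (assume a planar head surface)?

upgradient

Differences from W1: to W2 (Δx, Δy, Δh) = (-145, -50, +1.0); to W3 = (-90, -125, -0.1).
Solve a·Δx + b·Δy = Δh: det = (-145)·(-125) − (-90)·(-50) = 13625.
∂h/∂x = [(+1.0)·(-125) − (-0.1)·(-50)] / 13625 = -0.009541
∂h/∂y = [(-145)·(-0.1) − (-90)·(+1.0)] / 13625 = +0.007670
Head at (215, 490) = 279.8 + (-0.009541)·(-25) + (+0.007670)·(365) = 282.84 m.
That is higher than the 279.7 m at W3, so the point is upgradient.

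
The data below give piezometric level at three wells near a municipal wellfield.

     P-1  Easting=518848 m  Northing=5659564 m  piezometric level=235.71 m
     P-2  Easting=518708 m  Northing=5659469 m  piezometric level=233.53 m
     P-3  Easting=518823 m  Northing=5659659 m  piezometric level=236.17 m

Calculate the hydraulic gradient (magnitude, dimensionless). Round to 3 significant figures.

Differences from P-1: to P-2 (Δx, Δy, Δh) = (-140, -95, -2.18); to P-3 = (-25, 95, +0.46).
Solve a·Δx + b·Δy = Δh: det = (-140)·95 − (-25)·(-95) = -15675.
∂h/∂x = [(-2.18)·95 − (+0.46)·(-95)] / -15675 = +0.01042
∂h/∂y = [(-140)·(+0.46) − (-25)·(-2.18)] / -15675 = +0.007585
|∇h| = √(0.01042² + 0.007585²) = 0.01289

0.0129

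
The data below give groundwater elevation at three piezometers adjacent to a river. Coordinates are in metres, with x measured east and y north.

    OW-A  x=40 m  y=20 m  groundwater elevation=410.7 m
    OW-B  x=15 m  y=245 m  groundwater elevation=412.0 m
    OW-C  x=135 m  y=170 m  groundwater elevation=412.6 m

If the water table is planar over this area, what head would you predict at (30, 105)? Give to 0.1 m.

411.2 m

Taking OW-A as reference: OW-B−OW-A = (-25, 225, +1.3); OW-C−OW-A = (95, 150, +1.9).
Determinant of the coordinate differences = (-25)·150 − 95·225 = -25125.
∂h/∂x = [(+1.3)·150 − (+1.9)·225] / -25125 = +0.009254
∂h/∂y = [(-25)·(+1.9) − 95·(+1.3)] / -25125 = +0.006806
h(30, 105) = 410.7 + (+0.009254)·(-10) + (+0.006806)·(85) = 410.7 -0.093 +0.579 = 411.186 m.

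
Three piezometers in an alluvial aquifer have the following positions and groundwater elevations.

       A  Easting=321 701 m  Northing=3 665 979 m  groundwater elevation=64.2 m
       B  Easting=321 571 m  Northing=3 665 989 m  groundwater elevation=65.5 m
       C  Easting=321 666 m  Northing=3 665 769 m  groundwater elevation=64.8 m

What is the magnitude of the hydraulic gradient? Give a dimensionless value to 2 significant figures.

0.010

Three-point gradient (reference A): Δ to B = (-130, 10, +1.3), Δ to C = (-35, -210, +0.6).
∂h/∂x = -0.01009, ∂h/∂y = -0.001175 (det = 27650).
|∇h| = √(-0.01009² + -0.001175²) = 0.01016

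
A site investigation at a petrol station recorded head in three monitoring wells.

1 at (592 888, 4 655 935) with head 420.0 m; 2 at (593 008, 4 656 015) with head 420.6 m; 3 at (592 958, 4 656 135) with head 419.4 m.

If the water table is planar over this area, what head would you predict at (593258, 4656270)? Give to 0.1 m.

Taking 1 as reference: 2−1 = (120, 80, +0.6); 3−1 = (70, 200, -0.6).
Determinant of the coordinate differences = 120·200 − 70·80 = 18400.
∂h/∂x = [(+0.6)·200 − (-0.6)·80] / 18400 = +0.009130
∂h/∂y = [120·(-0.6) − 70·(+0.6)] / 18400 = -0.006196
h(593258, 4656270) = 420.0 + (+0.009130)·(370) + (-0.006196)·(335) = 420.0 +3.378 -2.076 = 421.303 m.

421.3 m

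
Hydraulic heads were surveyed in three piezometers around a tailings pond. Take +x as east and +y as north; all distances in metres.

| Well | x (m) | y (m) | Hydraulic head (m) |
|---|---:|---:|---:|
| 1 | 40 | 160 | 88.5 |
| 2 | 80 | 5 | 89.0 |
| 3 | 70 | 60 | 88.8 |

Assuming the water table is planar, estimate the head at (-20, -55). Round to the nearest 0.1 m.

Three-point gradient (reference 1): Δ to 2 = (40, -155, +0.5), Δ to 3 = (30, -100, +0.3).
∂h/∂x = -0.005385, ∂h/∂y = -0.004615 (det = 650).
h(-20, -55) = 88.5 + (-0.005385)·(-60) + (-0.004615)·(-215) = 88.5 +0.323 +0.992 = 89.815 m.

89.8 m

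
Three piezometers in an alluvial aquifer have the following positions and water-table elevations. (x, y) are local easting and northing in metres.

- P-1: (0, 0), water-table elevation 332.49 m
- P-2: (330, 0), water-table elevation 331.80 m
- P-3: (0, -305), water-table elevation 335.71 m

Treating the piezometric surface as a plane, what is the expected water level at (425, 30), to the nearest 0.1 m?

331.3 m

∂h/∂x = (331.80 − 332.49) / (330 − 0) = -0.002091
∂h/∂y = (335.71 − 332.49) / (-305 − 0) = -0.01056
h(425, 30) = 332.49 + (-0.002091)·(425) + (-0.01056)·(30) = 332.49 -0.889 -0.317 = 331.285 m.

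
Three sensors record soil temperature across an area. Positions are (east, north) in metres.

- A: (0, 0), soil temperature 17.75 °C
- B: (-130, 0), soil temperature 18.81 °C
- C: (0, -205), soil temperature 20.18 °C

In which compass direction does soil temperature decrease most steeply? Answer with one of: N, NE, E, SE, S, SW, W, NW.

∂T/∂x = (18.81 − 17.75) / (-130 − 0) = -0.008154
∂T/∂y = (20.18 − 17.75) / (-205 − 0) = -0.01185
Steepest decrease is along −∇f = (+0.008154 E, +0.01185 N) → northeast.

NE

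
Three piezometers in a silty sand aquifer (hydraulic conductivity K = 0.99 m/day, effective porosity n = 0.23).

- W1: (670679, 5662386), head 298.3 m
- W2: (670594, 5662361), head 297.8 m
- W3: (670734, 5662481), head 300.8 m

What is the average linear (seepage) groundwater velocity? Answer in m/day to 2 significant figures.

0.12 m/day

Differences from W1: to W2 (Δx, Δy, Δh) = (-85, -25, -0.5); to W3 = (55, 95, +2.5).
Determinant of the coordinate differences = (-85)·95 − 55·(-25) = -6700.
∂h/∂x = [(-0.5)·95 − (+2.5)·(-25)] / -6700 = -0.002239
∂h/∂y = [(-85)·(+2.5) − 55·(-0.5)] / -6700 = +0.02761
|∇h| = √(-0.002239² + 0.02761²) = 0.0277
Seepage velocity v = K·i/n = 0.99 × 0.0277 / 0.23 = 0.1192 m/day.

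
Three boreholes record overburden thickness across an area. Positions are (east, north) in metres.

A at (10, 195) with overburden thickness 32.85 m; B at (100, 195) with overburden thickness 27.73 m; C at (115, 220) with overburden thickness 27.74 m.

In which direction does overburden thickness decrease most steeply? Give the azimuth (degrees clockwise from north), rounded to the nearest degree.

Taking A as reference: B−A = (90, 0, -5.12); C−A = (105, 25, -5.11).
Determinant of the coordinate differences = 90·25 − 105·0 = 2250.
∂d/∂x = [(-5.12)·25 − (-5.11)·0] / 2250 = -0.05689
∂d/∂y = [90·(-5.11) − 105·(-5.12)] / 2250 = +0.03453
Steepest decrease is along −∇f: components (+0.05689 E, -0.03453 N).
Azimuth = atan2(+0.05689, -0.03453) = 121.3° ≈ 121°.

121°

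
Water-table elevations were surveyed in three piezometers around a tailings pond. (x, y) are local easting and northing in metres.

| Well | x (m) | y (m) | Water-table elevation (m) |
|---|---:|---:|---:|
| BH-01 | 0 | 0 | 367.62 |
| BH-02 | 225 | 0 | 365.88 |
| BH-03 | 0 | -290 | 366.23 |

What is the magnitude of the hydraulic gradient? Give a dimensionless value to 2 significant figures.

∂h/∂x = (365.88 − 367.62) / (225 − 0) = -0.007733
∂h/∂y = (366.23 − 367.62) / (-290 − 0) = +0.004793
|∇h| = √(-0.007733² + 0.004793²) = 0.009098

0.0091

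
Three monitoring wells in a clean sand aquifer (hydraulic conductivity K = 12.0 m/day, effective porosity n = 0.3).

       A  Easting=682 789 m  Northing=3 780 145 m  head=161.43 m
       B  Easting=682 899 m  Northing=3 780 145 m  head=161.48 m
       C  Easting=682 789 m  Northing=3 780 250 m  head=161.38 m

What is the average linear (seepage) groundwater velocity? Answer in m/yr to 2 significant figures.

9.6 m/yr

∂h/∂x = (161.48 − 161.43) / (682899 − 682789) = +0.0004545
∂h/∂y = (161.38 − 161.43) / (3780250 − 3780145) = -0.0004762
|∇h| = √(0.0004545² + -0.0004762²) = 0.0006583
Seepage velocity v = K·i/n = 12.0 × 0.0006583 / 0.3 = 0.02633 m/day = 9.617 m/yr.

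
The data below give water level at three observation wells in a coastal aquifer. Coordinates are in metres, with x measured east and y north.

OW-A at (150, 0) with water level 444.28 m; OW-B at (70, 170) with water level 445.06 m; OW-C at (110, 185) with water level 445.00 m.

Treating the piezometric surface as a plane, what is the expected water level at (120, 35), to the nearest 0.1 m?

Differences from OW-A: to OW-B (Δx, Δy, Δh) = (-80, 170, +0.78); to OW-C = (-40, 185, +0.72).
Determinant of the coordinate differences = (-80)·185 − (-40)·170 = -8000.
∂h/∂x = [(+0.78)·185 − (+0.72)·170] / -8000 = -0.002738
∂h/∂y = [(-80)·(+0.72) − (-40)·(+0.78)] / -8000 = +0.003300
h(120, 35) = 444.28 + (-0.002738)·(-30) + (+0.003300)·(35) = 444.28 +0.082 +0.116 = 444.478 m.

444.5 m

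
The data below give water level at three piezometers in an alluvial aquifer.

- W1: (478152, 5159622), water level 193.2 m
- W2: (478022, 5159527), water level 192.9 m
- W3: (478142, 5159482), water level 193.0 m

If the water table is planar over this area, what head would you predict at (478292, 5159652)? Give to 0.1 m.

193.4 m

With h = a·x + b·y + c and W1 as origin, the differences give:
  (-130)·a + (-95)·b = -0.3
  (-10)·a + (-140)·b = -0.2
Eliminate b (×(-140) and ×(-95), subtract): 17250·a = 23.00 → a = ∂h/∂x = +0.001333
Back-substitute: b = ∂h/∂y = +0.001333.
h(478292, 5159652) = 193.2 + (+0.001333)·(140) + (+0.001333)·(30) = 193.2 +0.187 +0.040 = 193.427 m.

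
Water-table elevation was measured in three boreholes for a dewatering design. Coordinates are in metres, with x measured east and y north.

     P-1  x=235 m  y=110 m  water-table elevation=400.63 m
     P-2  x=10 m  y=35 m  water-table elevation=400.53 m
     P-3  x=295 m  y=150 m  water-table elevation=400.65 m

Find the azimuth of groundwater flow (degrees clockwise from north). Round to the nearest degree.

301°

Differences from P-1: to P-2 (Δx, Δy, Δh) = (-225, -75, -0.10); to P-3 = (60, 40, +0.02).
Determinant of the coordinate differences = (-225)·40 − 60·(-75) = -4500.
∂h/∂x = [(-0.10)·40 − (+0.02)·(-75)] / -4500 = +0.0005556
∂h/∂y = [(-225)·(+0.02) − 60·(-0.10)] / -4500 = -0.0003333
Flow direction (−∇h) has components (-0.0005556 E, +0.0003333 N).
Azimuth = atan2(E, N) = atan2(-0.0005556, +0.0003333) = 301.0° ≈ 301°.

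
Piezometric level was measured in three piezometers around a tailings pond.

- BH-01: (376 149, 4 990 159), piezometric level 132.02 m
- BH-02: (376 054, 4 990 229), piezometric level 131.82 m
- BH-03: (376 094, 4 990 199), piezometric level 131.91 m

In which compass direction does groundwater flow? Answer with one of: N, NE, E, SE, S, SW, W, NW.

NE

Three-point gradient (reference BH-01): Δ to BH-02 = (-95, 70, -0.20), Δ to BH-03 = (-55, 40, -0.11).
∂h/∂x = -0.006000, ∂h/∂y = -0.01100 (det = 50).
Flow = −∇h = (+0.006000 east, +0.01100 north), which points northeast.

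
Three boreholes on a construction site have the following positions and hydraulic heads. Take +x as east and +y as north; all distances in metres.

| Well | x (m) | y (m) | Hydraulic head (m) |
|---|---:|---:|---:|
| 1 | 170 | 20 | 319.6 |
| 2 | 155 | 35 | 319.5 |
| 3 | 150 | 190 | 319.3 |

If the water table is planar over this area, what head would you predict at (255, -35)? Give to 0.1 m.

320.1 m

Differences from 1: to 2 (Δx, Δy, Δh) = (-15, 15, -0.1); to 3 = (-20, 170, -0.3).
Solve a·Δx + b·Δy = Δh: det = (-15)·170 − (-20)·15 = -2250.
∂h/∂x = [(-0.1)·170 − (-0.3)·15] / -2250 = +0.005556
∂h/∂y = [(-15)·(-0.3) − (-20)·(-0.1)] / -2250 = -0.001111
h(255, -35) = 319.6 + (+0.005556)·(85) + (-0.001111)·(-55) = 319.6 +0.472 +0.061 = 320.133 m.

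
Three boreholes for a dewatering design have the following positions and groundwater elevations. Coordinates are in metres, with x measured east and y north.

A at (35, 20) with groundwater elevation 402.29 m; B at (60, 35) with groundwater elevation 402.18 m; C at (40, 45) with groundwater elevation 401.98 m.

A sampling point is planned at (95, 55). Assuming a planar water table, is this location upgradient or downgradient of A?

downgradient

With h = a·x + b·y + c and A as origin, the differences give:
  25·a + 15·b = -0.11
  5·a + 25·b = -0.31
Eliminate b (×25 and ×15, subtract): 550·a = 1.900 → a = ∂h/∂x = +0.003455
Back-substitute: b = ∂h/∂y = -0.01309.
Head at (95, 55) = 402.29 + (+0.003455)·(60) + (-0.01309)·(35) = 402.04 m.
That is lower than the 402.29 m at A, so the point is downgradient.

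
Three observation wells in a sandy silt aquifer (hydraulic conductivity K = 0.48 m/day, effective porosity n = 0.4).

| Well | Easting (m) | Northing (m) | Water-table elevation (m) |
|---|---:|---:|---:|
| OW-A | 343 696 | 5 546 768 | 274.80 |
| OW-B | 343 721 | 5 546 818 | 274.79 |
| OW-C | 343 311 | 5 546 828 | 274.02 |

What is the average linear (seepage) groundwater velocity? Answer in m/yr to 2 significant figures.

0.95 m/yr

Differences from OW-A: to OW-B (Δx, Δy, Δh) = (25, 50, -0.01); to OW-C = (-385, 60, -0.78).
Determinant of the coordinate differences = 25·60 − (-385)·50 = 20750.
∂h/∂x = [(-0.01)·60 − (-0.78)·50] / 20750 = +0.001851
∂h/∂y = [25·(-0.78) − (-385)·(-0.01)] / 20750 = -0.001125
|∇h| = √(0.001851² + -0.001125²) = 0.002166
Seepage velocity v = K·i/n = 0.48 × 0.002166 / 0.4 = 0.002599 m/day = 0.9493 m/yr.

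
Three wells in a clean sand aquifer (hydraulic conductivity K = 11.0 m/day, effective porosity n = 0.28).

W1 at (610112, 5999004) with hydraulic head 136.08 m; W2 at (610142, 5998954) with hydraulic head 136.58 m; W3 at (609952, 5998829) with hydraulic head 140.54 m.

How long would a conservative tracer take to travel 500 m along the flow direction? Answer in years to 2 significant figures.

Differences from W1: to W2 (Δx, Δy, Δh) = (30, -50, +0.50); to W3 = (-160, -175, +4.46).
Determinant of the coordinate differences = 30·(-175) − (-160)·(-50) = -13250.
∂h/∂x = [(+0.50)·(-175) − (+4.46)·(-50)] / -13250 = -0.01023
∂h/∂y = [30·(+4.46) − (-160)·(+0.50)] / -13250 = -0.01614
|∇h| = √(-0.01023² + -0.01614²) = 0.01911
Seepage velocity v = K·i/n = 11.0 × 0.01911 / 0.28 = 0.7507 m/day.
t = 500 / 0.7507 = 666 days = 1.82 years.

1.8 years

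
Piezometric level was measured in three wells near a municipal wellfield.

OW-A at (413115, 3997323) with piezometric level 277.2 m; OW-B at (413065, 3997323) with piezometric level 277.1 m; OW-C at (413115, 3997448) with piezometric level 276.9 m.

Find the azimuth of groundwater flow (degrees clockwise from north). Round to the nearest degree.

320°

∂h/∂x = (277.1 − 277.2) / (413065 − 413115) = +0.002000
∂h/∂y = (276.9 − 277.2) / (3997448 − 3997323) = -0.002400
Flow direction (−∇h) has components (-0.002000 E, +0.002400 N).
Azimuth = atan2(E, N) = atan2(-0.002000, +0.002400) = 320.2° ≈ 320°.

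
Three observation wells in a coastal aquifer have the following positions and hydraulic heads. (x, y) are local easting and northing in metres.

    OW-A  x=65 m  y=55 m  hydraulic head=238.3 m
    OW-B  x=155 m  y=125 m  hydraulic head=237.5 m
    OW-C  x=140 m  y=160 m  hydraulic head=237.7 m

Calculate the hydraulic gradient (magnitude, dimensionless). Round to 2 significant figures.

0.010

With h = a·x + b·y + c and OW-A as origin, the differences give:
  90·a + 70·b = -0.8
  75·a + 105·b = -0.6
Eliminate b (×105 and ×70, subtract): 4200·a = -42.00 → a = ∂h/∂x = -0.010000
Back-substitute: b = ∂h/∂y = +0.001429.
|∇h| = √(-0.010000² + 0.001429²) = 0.0101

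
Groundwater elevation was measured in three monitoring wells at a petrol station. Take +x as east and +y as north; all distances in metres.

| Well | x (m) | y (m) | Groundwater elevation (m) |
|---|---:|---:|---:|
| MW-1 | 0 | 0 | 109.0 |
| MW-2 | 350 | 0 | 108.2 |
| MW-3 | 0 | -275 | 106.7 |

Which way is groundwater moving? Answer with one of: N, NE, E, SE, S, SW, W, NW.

S

∂h/∂x = (108.2 − 109.0) / (350 − 0) = -0.002286
∂h/∂y = (106.7 − 109.0) / (-275 − 0) = +0.008364
Flow = −∇h = (+0.002286 east, -0.008364 north), which points south.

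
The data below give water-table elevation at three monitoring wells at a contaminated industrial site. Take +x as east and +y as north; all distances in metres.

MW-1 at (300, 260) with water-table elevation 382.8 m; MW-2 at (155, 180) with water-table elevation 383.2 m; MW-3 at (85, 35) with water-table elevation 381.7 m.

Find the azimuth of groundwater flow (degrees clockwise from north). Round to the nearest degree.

144°

Three-point gradient (reference MW-1): Δ to MW-2 = (-145, -80, +0.4), Δ to MW-3 = (-215, -225, -1.1).
∂h/∂x = -0.01154, ∂h/∂y = +0.01592 (det = 15425).
Flow direction (−∇h) has components (+0.01154 E, -0.01592 N).
Azimuth = atan2(E, N) = atan2(+0.01154, -0.01592) = 144.1° ≈ 144°.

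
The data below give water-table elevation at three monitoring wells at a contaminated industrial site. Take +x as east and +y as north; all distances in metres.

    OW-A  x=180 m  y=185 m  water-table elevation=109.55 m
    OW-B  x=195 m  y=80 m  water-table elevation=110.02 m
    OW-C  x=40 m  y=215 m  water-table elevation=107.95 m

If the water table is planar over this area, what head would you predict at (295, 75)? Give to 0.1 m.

Differences from OW-A: to OW-B (Δx, Δy, Δh) = (15, -105, +0.47); to OW-C = (-140, 30, -1.60).
Solve a·Δx + b·Δy = Δh: det = 15·30 − (-140)·(-105) = -14250.
∂h/∂x = [(+0.47)·30 − (-1.60)·(-105)] / -14250 = +0.01080
∂h/∂y = [15·(-1.60) − (-140)·(+0.47)] / -14250 = -0.002933
h(295, 75) = 109.55 + (+0.01080)·(115) + (-0.002933)·(-110) = 109.55 +1.242 +0.323 = 111.115 m.

111.1 m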